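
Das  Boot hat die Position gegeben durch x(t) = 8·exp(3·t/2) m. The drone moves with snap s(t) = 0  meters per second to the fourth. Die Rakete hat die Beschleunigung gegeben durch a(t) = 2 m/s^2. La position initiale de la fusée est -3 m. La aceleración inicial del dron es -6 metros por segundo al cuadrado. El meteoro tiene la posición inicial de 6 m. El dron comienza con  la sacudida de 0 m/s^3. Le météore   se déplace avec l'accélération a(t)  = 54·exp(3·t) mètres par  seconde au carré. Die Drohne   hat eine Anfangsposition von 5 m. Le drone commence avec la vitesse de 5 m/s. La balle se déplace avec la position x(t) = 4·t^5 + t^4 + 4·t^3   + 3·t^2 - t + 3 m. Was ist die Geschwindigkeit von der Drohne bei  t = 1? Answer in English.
To find the answer, we compute 3 antiderivatives of s(t) = 0. The antiderivative of snap, with j(0) = 0, gives jerk: j(t) = 0. The antiderivative of jerk, with a(0) = -6, gives acceleration: a(t) = -6. The integral of acceleration, with v(0) = 5, gives velocity: v(t) = 5 - 6·t. We have velocity v(t) = 5 - 6·t. Substituting t = 1: v(1) = -1.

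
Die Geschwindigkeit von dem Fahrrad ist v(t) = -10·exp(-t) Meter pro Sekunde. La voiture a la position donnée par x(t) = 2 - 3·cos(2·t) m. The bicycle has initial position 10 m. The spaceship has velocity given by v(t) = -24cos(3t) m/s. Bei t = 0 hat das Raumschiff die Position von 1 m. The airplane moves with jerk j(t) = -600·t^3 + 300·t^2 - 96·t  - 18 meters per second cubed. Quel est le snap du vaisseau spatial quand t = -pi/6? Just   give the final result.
Le snap à t = -pi/6 est s = 648.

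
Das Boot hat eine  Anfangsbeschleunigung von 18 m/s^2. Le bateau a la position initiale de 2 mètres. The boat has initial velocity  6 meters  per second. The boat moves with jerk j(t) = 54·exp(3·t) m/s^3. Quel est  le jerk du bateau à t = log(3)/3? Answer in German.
Wir haben den Ruck j(t) = 54·exp(3·t). Durch Einsetzen von t = log(3)/3: j(log(3)/3) = 162.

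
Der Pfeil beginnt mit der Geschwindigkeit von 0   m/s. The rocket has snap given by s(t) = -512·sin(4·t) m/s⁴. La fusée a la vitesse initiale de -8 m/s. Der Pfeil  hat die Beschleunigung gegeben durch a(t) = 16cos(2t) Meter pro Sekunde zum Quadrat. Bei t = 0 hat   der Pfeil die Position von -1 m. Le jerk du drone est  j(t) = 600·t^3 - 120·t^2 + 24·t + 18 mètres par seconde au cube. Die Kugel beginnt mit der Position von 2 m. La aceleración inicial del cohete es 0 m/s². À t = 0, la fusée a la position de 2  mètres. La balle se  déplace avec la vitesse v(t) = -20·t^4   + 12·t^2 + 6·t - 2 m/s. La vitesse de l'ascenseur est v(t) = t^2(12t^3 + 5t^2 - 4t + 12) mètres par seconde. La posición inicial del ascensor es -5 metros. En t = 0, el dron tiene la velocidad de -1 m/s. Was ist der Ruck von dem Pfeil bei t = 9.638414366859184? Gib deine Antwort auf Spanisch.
Para resolver esto, necesitamos tomar 1 derivada de nuestra ecuación de la aceleración a(t) = 16·cos(2·t). Derivando la aceleración, obtenemos la sacudida: j(t) = -32·sin(2·t). Tenemos la sacudida j(t) = -32·sin(2·t). Sustituyendo t = 9.638414366859184: j(9.638414366859184) = -13.2604907178216.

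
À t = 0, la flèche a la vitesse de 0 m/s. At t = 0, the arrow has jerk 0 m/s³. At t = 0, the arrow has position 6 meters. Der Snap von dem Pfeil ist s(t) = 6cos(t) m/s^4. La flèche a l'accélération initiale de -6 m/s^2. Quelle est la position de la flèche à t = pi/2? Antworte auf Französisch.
Pour résoudre ceci, nous devons prendre 4 intégrales de notre équation du snap s(t) = 6·cos(t). En prenant ∫s(t)dt et en appliquant j(0) = 0, nous trouvons j(t) = 6·sin(t). En prenant ∫j(t)dt et en appliquant a(0) = -6, nous trouvons a(t) = -6·cos(t). En prenant ∫a(t)dt et en appliquant v(0) = 0, nous trouvons v(t) = -6·sin(t). La primitive de la vitesse, avec x(0) = 6, donne la position: x(t) = 6·cos(t). En utilisant x(t) = 6·cos(t) et en substituant t = pi/2, nous trouvons x = 0.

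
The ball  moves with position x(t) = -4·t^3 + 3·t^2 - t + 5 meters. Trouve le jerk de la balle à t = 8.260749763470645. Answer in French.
Pour résoudre ceci, nous devons prendre 3 dérivées de notre équation de la position x(t) = -4·t^3 + 3·t^2 - t + 5. En prenant d/dt de x(t), nous trouvons v(t) = -12·t^2 + 6·t - 1. La dérivée de la vitesse donne l'accélération: a(t) = 6 - 24·t. En dérivant l'accélération, nous obtenons le jerk: j(t) = -24. Nous avons le jerk j(t) = -24. En substituant t = 8.260749763470645: j(8.260749763470645) = -24.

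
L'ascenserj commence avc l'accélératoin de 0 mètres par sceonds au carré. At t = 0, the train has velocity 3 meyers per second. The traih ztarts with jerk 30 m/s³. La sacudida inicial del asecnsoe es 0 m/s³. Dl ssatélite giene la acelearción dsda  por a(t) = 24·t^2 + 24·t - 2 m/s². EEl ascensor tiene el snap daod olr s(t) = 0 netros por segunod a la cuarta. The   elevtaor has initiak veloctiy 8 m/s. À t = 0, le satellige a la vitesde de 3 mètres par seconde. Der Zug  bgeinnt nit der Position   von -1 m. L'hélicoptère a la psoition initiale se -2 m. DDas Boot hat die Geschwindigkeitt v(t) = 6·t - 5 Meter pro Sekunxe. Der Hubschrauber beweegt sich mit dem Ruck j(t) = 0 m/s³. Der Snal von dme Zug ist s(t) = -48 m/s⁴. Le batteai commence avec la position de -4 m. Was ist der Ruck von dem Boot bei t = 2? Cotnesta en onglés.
We must differentiate our velocity equation v(t) = 6·t - 5 2 times. The derivative of velocity gives acceleration: a(t) = 6. The derivative of acceleration gives jerk: j(t) = 0. Using j(t) = 0 and substituting t = 2, we find j = 0.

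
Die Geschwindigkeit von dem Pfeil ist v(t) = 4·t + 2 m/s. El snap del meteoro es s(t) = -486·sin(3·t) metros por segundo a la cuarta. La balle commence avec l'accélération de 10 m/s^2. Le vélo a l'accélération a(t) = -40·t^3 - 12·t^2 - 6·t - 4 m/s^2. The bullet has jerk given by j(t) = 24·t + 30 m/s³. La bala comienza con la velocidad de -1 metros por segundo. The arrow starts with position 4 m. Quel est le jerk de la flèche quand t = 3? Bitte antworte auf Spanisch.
Partiendo de la velocidad v(t) = 4·t + 2, tomamos 2 derivadas. La derivada de la velocidad da la aceleración: a(t) = 4. Tomando d/dt de a(t), encontramos j(t) = 0. Tenemos la sacudida j(t) = 0. Sustituyendo t = 3: j(3) = 0.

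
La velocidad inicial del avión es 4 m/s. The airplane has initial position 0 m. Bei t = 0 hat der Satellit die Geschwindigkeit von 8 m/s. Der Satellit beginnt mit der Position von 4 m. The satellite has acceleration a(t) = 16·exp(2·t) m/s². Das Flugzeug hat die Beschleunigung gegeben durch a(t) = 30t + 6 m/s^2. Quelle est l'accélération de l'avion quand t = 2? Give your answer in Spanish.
De la ecuación de la aceleración a(t) = 30·t + 6, sustituimos t = 2 para obtener a = 66.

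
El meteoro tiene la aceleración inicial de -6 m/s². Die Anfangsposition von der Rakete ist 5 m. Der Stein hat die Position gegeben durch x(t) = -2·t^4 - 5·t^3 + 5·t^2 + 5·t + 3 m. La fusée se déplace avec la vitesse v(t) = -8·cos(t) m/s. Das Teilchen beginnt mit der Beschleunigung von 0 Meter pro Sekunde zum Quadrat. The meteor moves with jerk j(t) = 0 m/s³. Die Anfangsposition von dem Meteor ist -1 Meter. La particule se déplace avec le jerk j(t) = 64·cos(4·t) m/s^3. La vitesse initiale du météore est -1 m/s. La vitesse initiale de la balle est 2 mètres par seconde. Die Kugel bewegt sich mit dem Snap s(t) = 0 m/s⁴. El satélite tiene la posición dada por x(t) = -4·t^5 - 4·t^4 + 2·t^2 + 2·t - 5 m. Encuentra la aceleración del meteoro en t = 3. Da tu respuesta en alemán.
Wir müssen die Stammfunktion unserer Gleichung für den Ruck j(t) = 0 1-mal finden. Die Stammfunktion von dem Ruck, mit a(0) = -6, ergibt die Beschleunigung: a(t) = -6. Aus der Gleichung für die Beschleunigung a(t) = -6, setzen wir t = 3 ein und erhalten a = -6.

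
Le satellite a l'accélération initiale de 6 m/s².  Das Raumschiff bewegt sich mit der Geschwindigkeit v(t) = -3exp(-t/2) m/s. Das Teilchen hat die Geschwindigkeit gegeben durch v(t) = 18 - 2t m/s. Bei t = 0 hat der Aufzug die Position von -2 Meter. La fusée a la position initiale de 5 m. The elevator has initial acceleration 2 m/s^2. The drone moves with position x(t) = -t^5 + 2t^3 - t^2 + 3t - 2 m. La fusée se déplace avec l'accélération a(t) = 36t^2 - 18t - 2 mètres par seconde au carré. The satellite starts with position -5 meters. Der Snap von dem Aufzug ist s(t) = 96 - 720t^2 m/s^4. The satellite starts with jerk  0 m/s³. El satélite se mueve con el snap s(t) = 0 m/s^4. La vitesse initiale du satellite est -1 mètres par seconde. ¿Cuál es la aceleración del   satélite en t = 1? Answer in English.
We need to integrate our snap equation s(t) = 0 2 times. Finding the antiderivative of s(t) and using j(0) = 0: j(t) = 0. Finding the antiderivative of j(t) and using a(0) = 6: a(t) = 6. We have acceleration a(t) = 6. Substituting t = 1: a(1) = 6.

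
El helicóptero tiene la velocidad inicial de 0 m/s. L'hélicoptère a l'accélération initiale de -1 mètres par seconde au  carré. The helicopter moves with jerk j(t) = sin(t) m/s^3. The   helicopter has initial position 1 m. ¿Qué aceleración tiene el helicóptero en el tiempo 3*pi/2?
Necesitamos integrar nuestra ecuación de la sacudida j(t) = sin(t) 1 vez. Tomando ∫j(t)dt y aplicando a(0) = -1, encontramos a(t) = -cos(t). Usando a(t) = -cos(t) y sustituyendo t = 3*pi/2, encontramos a = 0.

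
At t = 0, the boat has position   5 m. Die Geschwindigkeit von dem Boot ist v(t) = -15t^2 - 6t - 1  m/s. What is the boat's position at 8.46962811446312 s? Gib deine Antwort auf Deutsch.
Ausgehend von der Geschwindigkeit v(t) = -15·t^2 - 6·t - 1, nehmen wir 1 Integral. Durch Integration von der Geschwindigkeit und Verwendung der Anfangsbedingung x(0) = 5, erhalten wir x(t) = -5·t^3 - 3·t^2 - t + 5. Wir haben die Position x(t) = -5·t^3 - 3·t^2 - t + 5. Durch Einsetzen von t = 8.46962811446312: x(8.46962811446312) = -3256.50037083030.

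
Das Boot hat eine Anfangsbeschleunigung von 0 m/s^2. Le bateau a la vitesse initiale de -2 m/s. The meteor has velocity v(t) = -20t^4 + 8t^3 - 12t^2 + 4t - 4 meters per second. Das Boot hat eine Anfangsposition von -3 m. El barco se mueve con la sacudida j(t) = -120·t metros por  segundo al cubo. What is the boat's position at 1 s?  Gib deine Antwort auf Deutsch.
Um dies zu lösen, müssen wir 3 Stammfunktionen unserer Gleichung für den Ruck j(t) = -120·t finden. Mit ∫j(t)dt und Anwendung von a(0) = 0, finden wir a(t) = -60·t^2. Die Stammfunktion von der Beschleunigung, mit v(0) = -2, ergibt die Geschwindigkeit: v(t) = -20·t^3 - 2. Das Integral von der Geschwindigkeit ist die Position. Mit x(0) = -3 erhalten wir x(t) = -5·t^4 - 2·t - 3. Aus der Gleichung für die Position x(t) = -5·t^4 - 2·t - 3, setzen wir t = 1 ein und erhalten x = -10.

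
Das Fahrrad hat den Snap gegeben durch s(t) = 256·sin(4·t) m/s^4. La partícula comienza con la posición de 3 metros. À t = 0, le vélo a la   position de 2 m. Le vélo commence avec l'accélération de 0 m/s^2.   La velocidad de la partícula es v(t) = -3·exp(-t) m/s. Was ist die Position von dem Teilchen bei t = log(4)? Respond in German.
Wir müssen unsere Gleichung für die Geschwindigkeit v(t) = -3·exp(-t) 1-mal integrieren. Durch Integration von der Geschwindigkeit und Verwendung der Anfangsbedingung x(0) = 3, erhalten wir x(t) = 3·exp(-t). Aus der Gleichung für die Position x(t) = 3·exp(-t), setzen wir t = log(4) ein und erhalten x = 3/4.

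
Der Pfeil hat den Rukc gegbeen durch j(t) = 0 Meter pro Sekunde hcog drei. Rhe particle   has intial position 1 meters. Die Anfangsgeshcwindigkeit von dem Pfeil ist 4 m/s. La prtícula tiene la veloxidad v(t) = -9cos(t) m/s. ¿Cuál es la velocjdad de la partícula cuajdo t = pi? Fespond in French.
En utilisant v(t) = -9·cos(t) et en substituant t = pi, nous trouvons v = 9.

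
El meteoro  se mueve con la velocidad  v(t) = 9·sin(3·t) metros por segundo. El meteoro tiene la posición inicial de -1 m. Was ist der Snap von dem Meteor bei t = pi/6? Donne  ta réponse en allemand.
Um dies zu lösen, müssen wir 3 Ableitungen unserer Gleichung für die Geschwindigkeit v(t) = 9·sin(3·t) nehmen. Durch Ableiten von der Geschwindigkeit erhalten wir die Beschleunigung: a(t) = 27·cos(3·t). Die Ableitung von der Beschleunigung ergibt den Ruck: j(t) = -81·sin(3·t). Durch Ableiten von dem Ruck erhalten wir den Snap: s(t) = -243·cos(3·t). Aus der Gleichung für den Snap s(t) = -243·cos(3·t), setzen wir t = pi/6 ein und erhalten s = 0.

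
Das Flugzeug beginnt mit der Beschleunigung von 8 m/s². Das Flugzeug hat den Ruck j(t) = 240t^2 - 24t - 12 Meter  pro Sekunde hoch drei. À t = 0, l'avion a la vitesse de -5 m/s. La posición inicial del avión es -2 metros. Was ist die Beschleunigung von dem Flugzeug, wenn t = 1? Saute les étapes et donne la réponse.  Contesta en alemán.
Bei t = 1, a = 64.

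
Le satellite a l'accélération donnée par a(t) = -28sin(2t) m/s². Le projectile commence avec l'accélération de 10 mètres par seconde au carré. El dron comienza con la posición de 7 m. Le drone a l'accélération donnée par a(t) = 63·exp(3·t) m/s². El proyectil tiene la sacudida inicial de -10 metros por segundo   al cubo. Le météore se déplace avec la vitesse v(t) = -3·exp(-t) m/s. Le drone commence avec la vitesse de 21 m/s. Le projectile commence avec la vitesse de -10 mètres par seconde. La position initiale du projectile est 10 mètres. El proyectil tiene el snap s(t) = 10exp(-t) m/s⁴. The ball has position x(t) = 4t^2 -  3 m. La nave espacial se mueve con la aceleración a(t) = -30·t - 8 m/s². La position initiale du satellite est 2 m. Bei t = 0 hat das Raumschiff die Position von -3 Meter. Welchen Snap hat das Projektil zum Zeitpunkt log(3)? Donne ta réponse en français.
De l'équation du snap s(t) = 10·exp(-t), nous substituons t = log(3) pour obtenir s = 10/3.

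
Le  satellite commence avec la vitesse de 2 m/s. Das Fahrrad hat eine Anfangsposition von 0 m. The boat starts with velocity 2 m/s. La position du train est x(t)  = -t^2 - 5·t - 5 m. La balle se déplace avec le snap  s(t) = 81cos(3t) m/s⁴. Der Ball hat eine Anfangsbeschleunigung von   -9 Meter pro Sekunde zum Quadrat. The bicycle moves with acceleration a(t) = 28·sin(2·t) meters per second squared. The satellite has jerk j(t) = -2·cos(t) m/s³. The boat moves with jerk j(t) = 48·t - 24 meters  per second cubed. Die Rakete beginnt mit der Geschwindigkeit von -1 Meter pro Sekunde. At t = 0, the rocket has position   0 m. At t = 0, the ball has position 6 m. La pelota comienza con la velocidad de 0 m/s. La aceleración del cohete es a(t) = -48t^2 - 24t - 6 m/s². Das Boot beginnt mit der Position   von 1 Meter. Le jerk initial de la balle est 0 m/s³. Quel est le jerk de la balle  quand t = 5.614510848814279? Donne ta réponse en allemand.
Wir müssen die Stammfunktion unserer Gleichung für den Snap s(t) = 81·cos(3·t) 1-mal finden. Das Integral von dem Snap, mit j(0) = 0, ergibt den Ruck: j(t) = 27·sin(3·t). Aus der Gleichung für den Ruck j(t) = 27·sin(3·t), setzen wir t = 5.614510848814279 ein und erhalten j = -24.4829071370564.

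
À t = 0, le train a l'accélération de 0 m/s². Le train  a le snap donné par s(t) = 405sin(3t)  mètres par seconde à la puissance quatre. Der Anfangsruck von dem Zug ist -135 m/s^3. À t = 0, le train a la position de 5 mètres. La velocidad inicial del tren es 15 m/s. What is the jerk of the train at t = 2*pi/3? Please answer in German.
Um dies zu lösen, müssen wir 1 Stammfunktion unserer Gleichung für den Snap s(t) = 405·sin(3·t) finden. Durch Integration von dem Snap und Verwendung der Anfangsbedingung j(0) = -135, erhalten wir j(t) = -135·cos(3·t). Aus der Gleichung für den Ruck j(t) = -135·cos(3·t), setzen wir t = 2*pi/3 ein und erhalten j = -135.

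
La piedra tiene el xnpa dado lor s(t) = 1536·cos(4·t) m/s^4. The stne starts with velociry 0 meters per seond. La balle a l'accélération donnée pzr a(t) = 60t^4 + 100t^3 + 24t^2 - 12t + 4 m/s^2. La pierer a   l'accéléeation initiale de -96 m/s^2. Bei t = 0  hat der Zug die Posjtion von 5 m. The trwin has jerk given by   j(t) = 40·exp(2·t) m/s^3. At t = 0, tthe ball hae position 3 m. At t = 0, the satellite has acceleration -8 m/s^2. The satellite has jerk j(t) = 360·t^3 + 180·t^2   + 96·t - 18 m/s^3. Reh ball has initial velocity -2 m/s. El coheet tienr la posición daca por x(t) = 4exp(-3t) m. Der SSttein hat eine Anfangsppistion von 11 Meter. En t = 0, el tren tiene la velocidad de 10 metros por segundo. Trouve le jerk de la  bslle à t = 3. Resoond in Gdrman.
Wir müssen unsere Gleichung für die Beschleunigung a(t) = 60·t^4 + 100·t^3 + 24·t^2 - 12·t + 4 1-mal ableiten. Durch Ableiten von der Beschleunigung erhalten wir den Ruck: j(t) = 240·t^3 + 300·t^2 + 48·t - 12. Aus der Gleichung für den Ruck j(t) = 240·t^3 + 300·t^2 + 48·t - 12, setzen wir t = 3 ein und erhalten j = 9312.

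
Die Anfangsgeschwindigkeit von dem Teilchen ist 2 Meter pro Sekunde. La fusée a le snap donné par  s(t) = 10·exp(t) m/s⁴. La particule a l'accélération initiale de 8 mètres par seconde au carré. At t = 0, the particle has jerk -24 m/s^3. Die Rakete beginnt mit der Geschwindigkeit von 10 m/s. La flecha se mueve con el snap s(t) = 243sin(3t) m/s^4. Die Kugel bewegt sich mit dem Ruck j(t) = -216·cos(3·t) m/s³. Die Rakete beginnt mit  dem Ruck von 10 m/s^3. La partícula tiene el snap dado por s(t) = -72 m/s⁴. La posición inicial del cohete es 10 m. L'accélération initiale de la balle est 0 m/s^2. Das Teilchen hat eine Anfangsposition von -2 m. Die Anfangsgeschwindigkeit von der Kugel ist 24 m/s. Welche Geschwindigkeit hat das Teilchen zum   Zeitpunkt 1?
Um dies zu lösen, müssen wir 3 Stammfunktionen unserer Gleichung für den Snap s(t) = -72 finden. Durch Integration von dem Snap und Verwendung der Anfangsbedingung j(0) = -24, erhalten wir j(t) = -72·t - 24. Durch Integration von dem Ruck und Verwendung der Anfangsbedingung a(0) = 8, erhalten wir a(t) = -36·t^2 - 24·t + 8. Das Integral von der Beschleunigung, mit v(0) = 2, ergibt die Geschwindigkeit: v(t) = -12·t^3 - 12·t^2 + 8·t + 2. Aus der Gleichung für die Geschwindigkeit v(t) = -12·t^3 - 12·t^2 + 8·t + 2, setzen wir t = 1 ein und erhalten v = -14.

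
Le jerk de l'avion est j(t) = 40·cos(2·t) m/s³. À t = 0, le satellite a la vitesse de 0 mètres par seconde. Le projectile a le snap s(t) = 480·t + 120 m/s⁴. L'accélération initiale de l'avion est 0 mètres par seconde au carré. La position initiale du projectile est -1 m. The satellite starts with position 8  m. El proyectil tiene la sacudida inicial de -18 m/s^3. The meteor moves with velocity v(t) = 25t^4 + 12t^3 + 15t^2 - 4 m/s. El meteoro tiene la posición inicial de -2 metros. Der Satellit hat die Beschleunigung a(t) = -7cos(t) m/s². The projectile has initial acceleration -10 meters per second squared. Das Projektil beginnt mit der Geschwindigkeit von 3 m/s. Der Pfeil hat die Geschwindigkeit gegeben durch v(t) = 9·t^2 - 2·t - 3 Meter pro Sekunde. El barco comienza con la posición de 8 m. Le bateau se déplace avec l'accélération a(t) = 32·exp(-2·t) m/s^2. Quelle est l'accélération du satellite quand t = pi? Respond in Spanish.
De la ecuación de la aceleración a(t) = -7·cos(t), sustituimos t = pi para obtener a = 7.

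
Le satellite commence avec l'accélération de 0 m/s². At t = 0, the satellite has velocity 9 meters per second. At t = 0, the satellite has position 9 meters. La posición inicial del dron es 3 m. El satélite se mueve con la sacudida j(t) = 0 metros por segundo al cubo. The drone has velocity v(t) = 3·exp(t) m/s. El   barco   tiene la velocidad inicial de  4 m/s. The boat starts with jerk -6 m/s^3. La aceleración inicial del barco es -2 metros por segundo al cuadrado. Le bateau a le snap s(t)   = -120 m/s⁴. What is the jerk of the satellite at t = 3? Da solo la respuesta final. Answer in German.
j(3) = 0.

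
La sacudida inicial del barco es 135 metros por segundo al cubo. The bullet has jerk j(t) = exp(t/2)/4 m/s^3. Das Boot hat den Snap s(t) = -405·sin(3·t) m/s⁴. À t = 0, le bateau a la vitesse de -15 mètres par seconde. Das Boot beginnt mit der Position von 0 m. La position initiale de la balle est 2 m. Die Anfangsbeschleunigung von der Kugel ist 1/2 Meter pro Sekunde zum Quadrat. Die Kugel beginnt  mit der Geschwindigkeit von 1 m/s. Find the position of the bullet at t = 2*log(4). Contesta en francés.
En partant du jerk j(t) = exp(t/2)/4, nous prenons 3 intégrales. La primitive du jerk est l'accélération. En utilisant a(0) = 1/2, nous obtenons a(t) = exp(t/2)/2. L'intégrale de l'accélération, avec v(0) = 1, donne la vitesse: v(t) = exp(t/2). En intégrant la vitesse et en utilisant la condition initiale x(0) = 2, nous obtenons x(t) = 2·exp(t/2). En utilisant x(t) = 2·exp(t/2) et en substituant t = 2*log(4), nous trouvons x = 8.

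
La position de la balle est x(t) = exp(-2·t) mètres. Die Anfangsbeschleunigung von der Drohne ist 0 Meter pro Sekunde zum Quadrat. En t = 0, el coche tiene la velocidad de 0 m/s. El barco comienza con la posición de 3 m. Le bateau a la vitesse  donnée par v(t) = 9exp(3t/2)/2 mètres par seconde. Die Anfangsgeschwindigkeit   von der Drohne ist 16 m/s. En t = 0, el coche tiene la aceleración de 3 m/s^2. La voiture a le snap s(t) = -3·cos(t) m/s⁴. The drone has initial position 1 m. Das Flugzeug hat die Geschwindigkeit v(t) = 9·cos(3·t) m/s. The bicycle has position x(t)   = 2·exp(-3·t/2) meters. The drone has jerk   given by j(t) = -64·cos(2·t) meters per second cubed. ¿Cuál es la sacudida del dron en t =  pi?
Tenemos la sacudida j(t) = -64·cos(2·t). Sustituyendo t = pi: j(pi) = -64.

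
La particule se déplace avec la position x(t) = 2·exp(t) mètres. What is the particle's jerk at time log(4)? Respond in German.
Wir müssen unsere Gleichung für die Position x(t) = 2·exp(t) 3-mal ableiten. Durch Ableiten von der Position erhalten wir die Geschwindigkeit: v(t) = 2·exp(t). Die Ableitung von der Geschwindigkeit ergibt die Beschleunigung: a(t) = 2·exp(t). Durch Ableiten von der Beschleunigung erhalten wir den Ruck: j(t) = 2·exp(t). Wir haben den Ruck j(t) = 2·exp(t). Durch Einsetzen von t = log(4): j(log(4)) = 8.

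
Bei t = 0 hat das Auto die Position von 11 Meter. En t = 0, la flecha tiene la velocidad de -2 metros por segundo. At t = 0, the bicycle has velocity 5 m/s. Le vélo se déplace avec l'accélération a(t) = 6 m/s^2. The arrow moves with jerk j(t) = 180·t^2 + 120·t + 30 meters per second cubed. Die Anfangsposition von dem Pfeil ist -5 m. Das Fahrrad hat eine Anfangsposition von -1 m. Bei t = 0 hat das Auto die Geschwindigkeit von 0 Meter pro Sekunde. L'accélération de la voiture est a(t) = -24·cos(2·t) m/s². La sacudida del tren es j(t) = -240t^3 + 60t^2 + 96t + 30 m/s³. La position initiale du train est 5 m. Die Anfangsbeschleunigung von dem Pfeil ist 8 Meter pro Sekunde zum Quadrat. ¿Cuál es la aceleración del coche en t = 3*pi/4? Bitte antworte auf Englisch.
From the given acceleration equation a(t) = -24·cos(2·t), we substitute t = 3*pi/4 to get a = 0.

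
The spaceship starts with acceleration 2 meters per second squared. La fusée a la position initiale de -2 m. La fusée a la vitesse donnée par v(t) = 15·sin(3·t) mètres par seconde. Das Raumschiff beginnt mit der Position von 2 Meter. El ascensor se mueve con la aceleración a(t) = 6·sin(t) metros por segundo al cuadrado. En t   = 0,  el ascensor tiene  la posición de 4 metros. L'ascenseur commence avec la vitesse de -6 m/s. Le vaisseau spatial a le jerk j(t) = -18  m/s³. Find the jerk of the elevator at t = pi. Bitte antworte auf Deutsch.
Ausgehend von der Beschleunigung a(t) = 6·sin(t), nehmen wir 1 Ableitung. Die Ableitung von der Beschleunigung ergibt den Ruck: j(t) = 6·cos(t). Mit j(t) = 6·cos(t) und Einsetzen von t = pi, finden wir j = -6.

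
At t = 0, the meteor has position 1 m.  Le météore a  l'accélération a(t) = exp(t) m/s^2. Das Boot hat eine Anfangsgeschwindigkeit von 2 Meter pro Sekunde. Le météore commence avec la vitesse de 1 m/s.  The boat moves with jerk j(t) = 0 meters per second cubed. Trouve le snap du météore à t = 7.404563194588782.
En partant de l'accélération a(t) = exp(t), nous prenons 2 dérivées. En dérivant l'accélération, nous obtenons le jerk: j(t) = exp(t). La dérivée du jerk donne le snap: s(t) = exp(t). De l'équation du snap s(t) = exp(t), nous substituons t = 7.404563194588782 pour obtenir s = 1643.46680407504.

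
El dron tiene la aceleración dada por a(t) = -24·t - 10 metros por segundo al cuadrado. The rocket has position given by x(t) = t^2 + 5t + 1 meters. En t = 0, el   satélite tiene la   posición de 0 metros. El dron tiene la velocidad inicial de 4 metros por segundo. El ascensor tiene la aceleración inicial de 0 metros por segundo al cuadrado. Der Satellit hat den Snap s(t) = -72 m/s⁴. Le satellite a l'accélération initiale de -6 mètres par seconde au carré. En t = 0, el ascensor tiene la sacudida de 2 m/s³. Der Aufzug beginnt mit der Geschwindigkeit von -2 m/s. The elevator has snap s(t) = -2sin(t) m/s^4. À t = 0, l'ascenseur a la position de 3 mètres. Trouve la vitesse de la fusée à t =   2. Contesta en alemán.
Wir müssen unsere Gleichung für die Position x(t) = t^2 + 5·t + 1 1-mal ableiten. Die Ableitung von der Position ergibt die Geschwindigkeit: v(t) = 2·t + 5. Wir haben die Geschwindigkeit v(t) = 2·t + 5. Durch Einsetzen von t = 2: v(2) = 9.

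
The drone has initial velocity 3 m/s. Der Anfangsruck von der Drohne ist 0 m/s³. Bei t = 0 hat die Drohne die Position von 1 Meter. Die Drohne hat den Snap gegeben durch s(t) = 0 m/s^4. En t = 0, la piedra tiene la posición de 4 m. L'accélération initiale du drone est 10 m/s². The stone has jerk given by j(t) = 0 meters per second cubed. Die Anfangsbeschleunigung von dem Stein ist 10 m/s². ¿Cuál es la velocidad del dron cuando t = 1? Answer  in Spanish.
Necesitamos integrar nuestra ecuación del snap s(t) = 0 3 veces. La integral del snap es la sacudida. Usando j(0) = 0, obtenemos j(t) = 0. La antiderivada de la sacudida, con a(0) = 10, da la aceleración: a(t) = 10. Tomando ∫a(t)dt y aplicando v(0) = 3, encontramos v(t) = 10·t + 3. De la ecuación de la velocidad v(t) = 10·t + 3, sustituimos t = 1 para obtener v = 13.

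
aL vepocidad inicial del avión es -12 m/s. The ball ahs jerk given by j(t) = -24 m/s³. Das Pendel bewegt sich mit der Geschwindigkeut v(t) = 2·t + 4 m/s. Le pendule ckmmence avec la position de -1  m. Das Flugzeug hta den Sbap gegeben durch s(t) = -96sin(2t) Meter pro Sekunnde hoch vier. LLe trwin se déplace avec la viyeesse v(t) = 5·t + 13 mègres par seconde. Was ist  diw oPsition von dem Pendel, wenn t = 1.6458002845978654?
Ausgehend von der Geschwindigkeit v(t) = 2·t + 4, nehmen wir 1 Stammfunktion. Die Stammfunktion von der Geschwindigkeit, mit x(0) = -1, ergibt die Position: x(t) = t^2 + 4·t - 1. Wir haben die Position x(t) = t^2 + 4·t - 1. Durch Einsetzen von t = 1.6458002845978654: x(1.6458002845978654) = 8.29185971517388.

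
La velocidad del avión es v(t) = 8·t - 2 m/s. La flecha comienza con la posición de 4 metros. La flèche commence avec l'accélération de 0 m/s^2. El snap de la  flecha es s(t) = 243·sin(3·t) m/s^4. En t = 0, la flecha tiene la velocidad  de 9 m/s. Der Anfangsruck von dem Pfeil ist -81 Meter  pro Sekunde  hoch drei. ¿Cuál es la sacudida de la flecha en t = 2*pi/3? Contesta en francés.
En partant du snap s(t) = 243·sin(3·t), nous prenons 1 intégrale. En prenant ∫s(t)dt et en appliquant j(0) = -81, nous trouvons j(t) = -81·cos(3·t). Nous avons le jerk j(t) = -81·cos(3·t). En substituant t = 2*pi/3: j(2*pi/3) = -81.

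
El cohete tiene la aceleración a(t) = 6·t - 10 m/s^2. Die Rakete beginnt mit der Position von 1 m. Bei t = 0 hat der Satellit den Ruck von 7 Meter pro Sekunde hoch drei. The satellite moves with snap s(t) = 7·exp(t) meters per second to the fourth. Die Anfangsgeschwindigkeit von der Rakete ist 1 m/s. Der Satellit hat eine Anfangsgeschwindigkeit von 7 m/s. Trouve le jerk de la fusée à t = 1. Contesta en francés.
Pour résoudre ceci, nous devons prendre 1 dérivée de notre équation de l'accélération a(t) = 6·t - 10. La dérivée de l'accélération donne le jerk: j(t) = 6. En utilisant j(t) = 6 et en substituant t = 1, nous trouvons j = 6.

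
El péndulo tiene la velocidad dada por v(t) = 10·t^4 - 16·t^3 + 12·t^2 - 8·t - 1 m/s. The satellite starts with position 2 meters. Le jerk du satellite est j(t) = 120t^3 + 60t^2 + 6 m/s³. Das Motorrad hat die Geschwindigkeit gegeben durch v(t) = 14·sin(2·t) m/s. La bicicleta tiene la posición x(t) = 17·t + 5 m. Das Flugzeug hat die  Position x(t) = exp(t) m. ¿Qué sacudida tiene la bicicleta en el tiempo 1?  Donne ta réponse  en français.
Nous devons dériver notre équation de la position x(t) = 17·t + 5 3 fois. En prenant d/dt de x(t), nous trouvons v(t) = 17. En dérivant la vitesse, nous obtenons l'accélération: a(t) = 0. La dérivée de l'accélération donne le jerk: j(t) = 0. De l'équation du jerk j(t) = 0, nous substituons t = 1 pour obtenir j = 0.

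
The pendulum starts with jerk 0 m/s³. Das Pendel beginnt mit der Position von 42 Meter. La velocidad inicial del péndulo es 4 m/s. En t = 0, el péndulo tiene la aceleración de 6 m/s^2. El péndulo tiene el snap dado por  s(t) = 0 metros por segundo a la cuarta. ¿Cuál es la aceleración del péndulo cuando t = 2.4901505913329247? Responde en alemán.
Wir müssen unsere Gleichung für den Snap s(t) = 0 2-mal integrieren. Die Stammfunktion von dem Snap ist der Ruck. Mit j(0) = 0 erhalten wir j(t) = 0. Die Stammfunktion von dem Ruck ist die Beschleunigung. Mit a(0) = 6 erhalten wir a(t) = 6. Wir haben die Beschleunigung a(t) = 6. Durch Einsetzen von t = 2.4901505913329247: a(2.4901505913329247) = 6.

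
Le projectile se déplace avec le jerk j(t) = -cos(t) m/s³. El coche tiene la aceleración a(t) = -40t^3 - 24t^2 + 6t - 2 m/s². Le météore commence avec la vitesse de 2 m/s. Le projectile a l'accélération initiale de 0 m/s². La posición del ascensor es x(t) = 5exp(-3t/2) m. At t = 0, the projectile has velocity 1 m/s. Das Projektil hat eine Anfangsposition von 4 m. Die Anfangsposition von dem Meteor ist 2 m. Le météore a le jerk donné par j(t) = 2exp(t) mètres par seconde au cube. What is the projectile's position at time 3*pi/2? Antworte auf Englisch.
We must find the antiderivative of our jerk equation j(t) = -cos(t) 3 times. Taking ∫j(t)dt and applying a(0) = 0, we find a(t) = -sin(t). The integral of acceleration is velocity. Using v(0) = 1, we get v(t) = cos(t). Finding the antiderivative of v(t) and using x(0) = 4: x(t) = sin(t) + 4. We have position x(t) = sin(t) + 4. Substituting t = 3*pi/2: x(3*pi/2) = 3.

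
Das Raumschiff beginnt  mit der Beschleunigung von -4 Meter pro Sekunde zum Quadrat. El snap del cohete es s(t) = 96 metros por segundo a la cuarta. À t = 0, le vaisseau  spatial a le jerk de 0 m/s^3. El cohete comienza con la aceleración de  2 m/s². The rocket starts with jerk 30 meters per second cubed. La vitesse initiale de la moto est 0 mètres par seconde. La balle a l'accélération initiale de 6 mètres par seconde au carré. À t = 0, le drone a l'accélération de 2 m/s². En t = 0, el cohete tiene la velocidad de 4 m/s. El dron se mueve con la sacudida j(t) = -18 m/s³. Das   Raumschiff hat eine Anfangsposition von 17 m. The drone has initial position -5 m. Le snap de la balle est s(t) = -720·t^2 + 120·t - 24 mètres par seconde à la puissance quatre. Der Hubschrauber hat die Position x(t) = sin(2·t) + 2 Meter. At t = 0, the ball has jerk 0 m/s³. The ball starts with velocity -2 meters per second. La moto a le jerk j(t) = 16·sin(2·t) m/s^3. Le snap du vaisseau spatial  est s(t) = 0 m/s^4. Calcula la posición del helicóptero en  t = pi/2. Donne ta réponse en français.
Nous avons la position x(t) = sin(2·t) + 2. En substituant t = pi/2: x(pi/2) = 2.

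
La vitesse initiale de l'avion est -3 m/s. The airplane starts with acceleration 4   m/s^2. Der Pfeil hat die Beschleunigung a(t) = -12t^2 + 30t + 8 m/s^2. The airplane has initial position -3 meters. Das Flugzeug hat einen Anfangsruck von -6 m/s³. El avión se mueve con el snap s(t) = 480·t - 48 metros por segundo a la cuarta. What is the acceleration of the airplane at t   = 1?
Starting from snap s(t) = 480·t - 48, we take 2 antiderivatives. Integrating snap and using the initial condition j(0) = -6, we get j(t) = 240·t^2 - 48·t - 6. The antiderivative of jerk, with a(0) = 4, gives acceleration: a(t) = 80·t^3 - 24·t^2 - 6·t + 4. From the given acceleration equation a(t) = 80·t^3 - 24·t^2 - 6·t + 4, we substitute t = 1 to get a = 54.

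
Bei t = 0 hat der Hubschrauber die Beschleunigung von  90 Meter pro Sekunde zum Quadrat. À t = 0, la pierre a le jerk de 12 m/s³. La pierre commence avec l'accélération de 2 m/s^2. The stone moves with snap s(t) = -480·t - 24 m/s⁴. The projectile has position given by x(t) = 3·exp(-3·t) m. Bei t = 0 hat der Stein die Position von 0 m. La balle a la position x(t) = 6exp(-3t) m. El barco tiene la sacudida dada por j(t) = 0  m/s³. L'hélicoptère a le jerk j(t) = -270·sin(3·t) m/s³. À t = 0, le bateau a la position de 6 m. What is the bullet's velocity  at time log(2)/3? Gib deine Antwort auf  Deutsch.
Ausgehend von der Position x(t) = 6·exp(-3·t), nehmen wir 1 Ableitung. Durch Ableiten von der Position erhalten wir die Geschwindigkeit: v(t) = -18·exp(-3·t). Wir haben die Geschwindigkeit v(t) = -18·exp(-3·t). Durch Einsetzen von t = log(2)/3: v(log(2)/3) = -9.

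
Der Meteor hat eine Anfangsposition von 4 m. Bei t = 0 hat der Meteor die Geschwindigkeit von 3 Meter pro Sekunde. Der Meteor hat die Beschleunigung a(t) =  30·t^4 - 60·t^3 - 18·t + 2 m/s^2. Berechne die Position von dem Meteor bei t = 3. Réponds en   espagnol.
Debemos encontrar la antiderivada de nuestra ecuación de la aceleración a(t) = 30·t^4 - 60·t^3 - 18·t + 2 2 veces. Tomando ∫a(t)dt y aplicando v(0) = 3, encontramos v(t) = 6·t^5 - 15·t^4 - 9·t^2 + 2·t + 3. Tomando ∫v(t)dt y aplicando x(0) = 4, encontramos x(t) = t^6 - 3·t^5 - 3·t^3 + t^2 + 3·t + 4. Usando x(t) = t^6 - 3·t^5 - 3·t^3 + t^2 + 3·t + 4 y sustituyendo t = 3, encontramos x = -59.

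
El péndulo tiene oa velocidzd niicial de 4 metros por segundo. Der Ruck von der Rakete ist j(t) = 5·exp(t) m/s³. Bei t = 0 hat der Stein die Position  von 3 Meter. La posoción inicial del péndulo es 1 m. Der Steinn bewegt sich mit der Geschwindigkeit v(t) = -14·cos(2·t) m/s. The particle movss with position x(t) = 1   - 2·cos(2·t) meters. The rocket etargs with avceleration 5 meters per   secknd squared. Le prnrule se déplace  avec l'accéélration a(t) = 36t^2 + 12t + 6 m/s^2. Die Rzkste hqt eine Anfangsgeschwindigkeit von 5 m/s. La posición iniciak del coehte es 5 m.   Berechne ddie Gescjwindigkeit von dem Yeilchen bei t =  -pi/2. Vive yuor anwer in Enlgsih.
We must differentiate our position equation x(t) = 1 - 2·cos(2·t) 1 time. Taking d/dt of x(t), we find v(t) = 4·sin(2·t). We have velocity v(t) = 4·sin(2·t). Substituting t = -pi/2: v(-pi/2) = 0.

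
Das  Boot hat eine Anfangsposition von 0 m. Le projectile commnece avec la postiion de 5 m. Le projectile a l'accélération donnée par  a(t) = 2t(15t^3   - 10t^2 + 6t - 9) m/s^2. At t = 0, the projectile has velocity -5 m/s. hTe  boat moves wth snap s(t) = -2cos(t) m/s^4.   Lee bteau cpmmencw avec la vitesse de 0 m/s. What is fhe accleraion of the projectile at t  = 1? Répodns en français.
En utilisant a(t) = 2·t·(15·t^3 - 10·t^2 + 6·t - 9) et en substituant t = 1, nous trouvons a = 4.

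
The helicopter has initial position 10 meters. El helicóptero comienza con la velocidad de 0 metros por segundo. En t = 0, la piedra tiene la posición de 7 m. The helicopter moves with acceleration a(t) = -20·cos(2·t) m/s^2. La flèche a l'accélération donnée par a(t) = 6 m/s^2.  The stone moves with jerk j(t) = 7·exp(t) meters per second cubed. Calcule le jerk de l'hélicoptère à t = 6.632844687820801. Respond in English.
We must differentiate our acceleration equation a(t) = -20·cos(2·t) 1 time. Differentiating acceleration, we get jerk: j(t) = 40·sin(2·t). We have jerk j(t) = 40·sin(2·t). Substituting t = 6.632844687820801: j(6.632844687820801) = 25.7478599072369.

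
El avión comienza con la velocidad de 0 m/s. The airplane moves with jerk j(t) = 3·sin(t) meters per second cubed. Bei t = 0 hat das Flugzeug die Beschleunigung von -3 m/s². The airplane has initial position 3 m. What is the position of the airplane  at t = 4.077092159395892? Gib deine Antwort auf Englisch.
Starting from jerk j(t) = 3·sin(t), we take 3 integrals. The antiderivative of jerk is acceleration. Using a(0) = -3, we get a(t) = -3·cos(t). The integral of acceleration, with v(0) = 0, gives velocity: v(t) = -3·sin(t). Integrating velocity and using the initial condition x(0) = 3, we get x(t) = 3·cos(t). From the given position equation x(t) = 3·cos(t), we substitute t = 4.077092159395892 to get x = -1.78024935119710.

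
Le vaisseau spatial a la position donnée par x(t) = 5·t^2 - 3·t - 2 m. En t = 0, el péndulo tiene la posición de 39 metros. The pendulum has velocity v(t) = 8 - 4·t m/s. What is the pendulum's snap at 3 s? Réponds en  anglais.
To solve this, we need to take 3 derivatives of our velocity equation v(t) = 8 - 4·t. Taking d/dt of v(t), we find a(t) = -4. The derivative of acceleration gives jerk: j(t) = 0. Differentiating jerk, we get snap: s(t) = 0. From the given snap equation s(t) = 0, we substitute t = 3 to get s = 0.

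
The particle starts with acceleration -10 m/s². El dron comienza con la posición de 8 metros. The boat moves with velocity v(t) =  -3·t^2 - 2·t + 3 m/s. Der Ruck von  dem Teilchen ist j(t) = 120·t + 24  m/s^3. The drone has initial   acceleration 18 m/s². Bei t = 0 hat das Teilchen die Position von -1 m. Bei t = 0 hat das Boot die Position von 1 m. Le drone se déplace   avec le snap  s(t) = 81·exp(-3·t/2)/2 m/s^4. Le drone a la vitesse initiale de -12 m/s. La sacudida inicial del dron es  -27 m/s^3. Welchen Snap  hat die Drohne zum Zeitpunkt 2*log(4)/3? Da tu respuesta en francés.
En utilisant s(t) = 81·exp(-3·t/2)/2 et en substituant t = 2*log(4)/3, nous trouvons s = 81/8.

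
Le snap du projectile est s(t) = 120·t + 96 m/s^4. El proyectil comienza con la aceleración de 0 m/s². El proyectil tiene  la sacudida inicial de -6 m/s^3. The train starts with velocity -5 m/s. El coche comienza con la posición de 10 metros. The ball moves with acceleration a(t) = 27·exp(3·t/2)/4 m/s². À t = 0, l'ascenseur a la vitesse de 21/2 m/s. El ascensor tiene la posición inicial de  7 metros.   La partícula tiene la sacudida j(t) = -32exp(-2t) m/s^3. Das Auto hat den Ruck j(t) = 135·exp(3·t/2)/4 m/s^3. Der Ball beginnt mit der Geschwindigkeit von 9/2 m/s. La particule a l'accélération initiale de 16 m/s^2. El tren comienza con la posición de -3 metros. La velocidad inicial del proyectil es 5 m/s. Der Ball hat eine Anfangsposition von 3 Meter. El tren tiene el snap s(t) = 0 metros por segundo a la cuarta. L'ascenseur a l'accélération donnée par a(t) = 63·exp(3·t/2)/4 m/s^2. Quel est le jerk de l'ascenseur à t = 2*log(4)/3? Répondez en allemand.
Um dies zu lösen, müssen wir 1 Ableitung unserer Gleichung für die Beschleunigung a(t) = 63·exp(3·t/2)/4 nehmen. Die Ableitung von der Beschleunigung ergibt den Ruck: j(t) = 189·exp(3·t/2)/8. Wir haben den Ruck j(t) = 189·exp(3·t/2)/8. Durch Einsetzen von t = 2*log(4)/3: j(2*log(4)/3) = 189/2.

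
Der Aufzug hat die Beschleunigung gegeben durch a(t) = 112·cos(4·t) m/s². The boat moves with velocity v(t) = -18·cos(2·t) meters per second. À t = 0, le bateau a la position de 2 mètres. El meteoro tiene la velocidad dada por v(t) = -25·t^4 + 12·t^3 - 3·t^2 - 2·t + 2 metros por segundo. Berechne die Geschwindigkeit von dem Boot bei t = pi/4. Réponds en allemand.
Wir haben die Geschwindigkeit v(t) = -18·cos(2·t). Durch Einsetzen von t = pi/4: v(pi/4) = 0.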